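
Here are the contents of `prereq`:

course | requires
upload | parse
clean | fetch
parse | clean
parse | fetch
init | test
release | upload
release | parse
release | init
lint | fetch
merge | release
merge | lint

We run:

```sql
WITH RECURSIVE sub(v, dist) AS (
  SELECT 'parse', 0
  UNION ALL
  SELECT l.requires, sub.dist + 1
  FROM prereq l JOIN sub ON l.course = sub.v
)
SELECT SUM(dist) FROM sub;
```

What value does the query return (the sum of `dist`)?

Base: (parse, dist=0).
Iteration 1: edges from {parse} -> (clean, dist=1), (fetch, dist=1).
Iteration 2: edges from {clean,fetch} -> (fetch, dist=2).
Iteration 3: no outgoing edges from {fetch}; recursion stops.
SUM(dist) = 0 + 1 + 1 + 2 = 4.

4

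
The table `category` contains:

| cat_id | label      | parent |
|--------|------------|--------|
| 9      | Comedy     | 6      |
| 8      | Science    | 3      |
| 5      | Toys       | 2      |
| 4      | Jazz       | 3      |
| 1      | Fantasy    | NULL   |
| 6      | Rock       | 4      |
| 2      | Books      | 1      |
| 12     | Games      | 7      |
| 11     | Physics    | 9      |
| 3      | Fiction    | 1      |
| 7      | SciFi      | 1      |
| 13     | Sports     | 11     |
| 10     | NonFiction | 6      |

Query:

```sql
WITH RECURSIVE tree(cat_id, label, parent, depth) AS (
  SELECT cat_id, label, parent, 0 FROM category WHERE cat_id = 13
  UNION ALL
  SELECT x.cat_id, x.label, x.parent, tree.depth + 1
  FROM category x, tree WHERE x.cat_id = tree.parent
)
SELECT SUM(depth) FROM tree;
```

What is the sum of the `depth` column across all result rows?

Base: cat_id=13 (Sports), parent=11, depth 0.
Iteration 1: join on cat_id=11 -> Physics (id 11, parent=9, depth 1).
Iteration 2: join on cat_id=9 -> Comedy (id 9, parent=6, depth 2).
Iteration 3: join on cat_id=6 -> Rock (id 6, parent=4, depth 3).
Iteration 4: join on cat_id=4 -> Jazz (id 4, parent=3, depth 4).
Iteration 5: join on cat_id=3 -> Fiction (id 3, parent=1, depth 5).
Iteration 6: join on cat_id=1 -> Fantasy (id 1, parent=NULL, depth 6).
Iteration 7: parent is NULL; no match; recursion stops.
SUM(depth) = 0 + 1 + 2 + 3 + 4 + 5 + 6 = 21.

21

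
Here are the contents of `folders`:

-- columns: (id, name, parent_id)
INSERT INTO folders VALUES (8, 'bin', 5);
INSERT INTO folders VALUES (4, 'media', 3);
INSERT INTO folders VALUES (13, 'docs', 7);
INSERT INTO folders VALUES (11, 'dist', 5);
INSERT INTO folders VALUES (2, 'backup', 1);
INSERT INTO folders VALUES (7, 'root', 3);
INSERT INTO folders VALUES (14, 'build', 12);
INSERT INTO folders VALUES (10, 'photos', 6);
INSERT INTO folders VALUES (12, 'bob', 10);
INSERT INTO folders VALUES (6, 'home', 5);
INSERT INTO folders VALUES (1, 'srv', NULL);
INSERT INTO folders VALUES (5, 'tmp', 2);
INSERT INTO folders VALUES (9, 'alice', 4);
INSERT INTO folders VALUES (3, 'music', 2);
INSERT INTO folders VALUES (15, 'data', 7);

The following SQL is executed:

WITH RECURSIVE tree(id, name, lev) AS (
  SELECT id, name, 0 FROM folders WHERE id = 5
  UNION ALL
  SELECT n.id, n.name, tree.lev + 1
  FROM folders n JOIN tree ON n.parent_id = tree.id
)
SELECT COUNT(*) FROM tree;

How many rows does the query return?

7

Base: id=5 (tmp) at lev 0.
Iteration 1: rows with parent_id in {5} -> home (id 6, lev 1), bin (id 8, lev 1), dist (id 11, lev 1).
Iteration 2: rows with parent_id in {6,8,11} -> photos (id 10, lev 2).
Iteration 3: rows with parent_id in {10} -> bob (id 12, lev 3).
Iteration 4: rows with parent_id in {12} -> build (id 14, lev 4).
Iteration 5: no rows with parent_id in {14}; recursion stops.
Total rows emitted: 7.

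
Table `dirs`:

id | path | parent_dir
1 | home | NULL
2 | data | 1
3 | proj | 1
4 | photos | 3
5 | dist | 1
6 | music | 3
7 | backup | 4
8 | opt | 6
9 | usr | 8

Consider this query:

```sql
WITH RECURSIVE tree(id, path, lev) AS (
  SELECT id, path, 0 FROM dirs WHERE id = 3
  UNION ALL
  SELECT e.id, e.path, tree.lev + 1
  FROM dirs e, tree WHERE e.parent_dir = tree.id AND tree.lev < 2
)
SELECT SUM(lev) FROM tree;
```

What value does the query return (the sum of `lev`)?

Base: id=3 (proj) at lev 0.
Iteration 1: rows with parent_dir in {3} -> photos (id 4, lev 1), music (id 6, lev 1).
Iteration 2: rows with parent_dir in {4,6} -> backup (id 7, lev 2), opt (id 8, lev 2).
Iteration 3: lev < 2 fails for all current rows; recursion stops.
SUM(lev) = 0 + 1 + 1 + 2 + 2 = 6.

6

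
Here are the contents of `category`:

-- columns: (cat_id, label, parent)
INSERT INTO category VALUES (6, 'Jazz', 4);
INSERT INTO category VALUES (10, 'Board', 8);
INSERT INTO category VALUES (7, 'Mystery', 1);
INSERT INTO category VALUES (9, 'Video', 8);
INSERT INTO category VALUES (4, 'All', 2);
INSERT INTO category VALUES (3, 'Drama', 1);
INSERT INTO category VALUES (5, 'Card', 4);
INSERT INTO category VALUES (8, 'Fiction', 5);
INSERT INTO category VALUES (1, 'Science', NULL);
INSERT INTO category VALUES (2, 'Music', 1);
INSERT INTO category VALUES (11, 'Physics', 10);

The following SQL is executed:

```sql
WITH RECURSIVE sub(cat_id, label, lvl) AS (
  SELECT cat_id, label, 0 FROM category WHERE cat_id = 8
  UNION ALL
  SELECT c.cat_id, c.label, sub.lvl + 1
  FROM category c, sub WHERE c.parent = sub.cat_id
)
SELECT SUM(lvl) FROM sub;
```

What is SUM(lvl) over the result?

Base: cat_id=8 (Fiction) at lvl 0.
Iteration 1: rows with parent in {8} -> Video (id 9, lvl 1), Board (id 10, lvl 1).
Iteration 2: rows with parent in {9,10} -> Physics (id 11, lvl 2).
Iteration 3: no rows with parent in {11}; recursion stops.
SUM(lvl) = 0 + 1 + 1 + 2 = 4.

4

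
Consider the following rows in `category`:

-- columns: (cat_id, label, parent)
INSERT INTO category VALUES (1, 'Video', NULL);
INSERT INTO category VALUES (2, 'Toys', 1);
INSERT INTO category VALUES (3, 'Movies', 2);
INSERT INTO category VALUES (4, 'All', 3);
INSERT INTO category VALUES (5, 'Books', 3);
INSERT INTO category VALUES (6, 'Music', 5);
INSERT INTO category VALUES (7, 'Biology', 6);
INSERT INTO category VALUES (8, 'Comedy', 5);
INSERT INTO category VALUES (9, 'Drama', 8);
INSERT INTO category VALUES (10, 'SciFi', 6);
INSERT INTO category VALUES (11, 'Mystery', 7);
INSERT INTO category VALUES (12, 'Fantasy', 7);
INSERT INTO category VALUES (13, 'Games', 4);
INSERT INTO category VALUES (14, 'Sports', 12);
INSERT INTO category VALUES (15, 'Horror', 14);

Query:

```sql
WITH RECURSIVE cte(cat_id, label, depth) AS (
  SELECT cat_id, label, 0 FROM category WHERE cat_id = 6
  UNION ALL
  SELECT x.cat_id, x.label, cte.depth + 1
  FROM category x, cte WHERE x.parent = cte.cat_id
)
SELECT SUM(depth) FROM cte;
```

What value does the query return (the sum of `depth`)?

13

Base: cat_id=6 (Music) at depth 0.
Iteration 1: rows with parent in {6} -> Biology (id 7, depth 1), SciFi (id 10, depth 1).
Iteration 2: rows with parent in {7,10} -> Mystery (id 11, depth 2), Fantasy (id 12, depth 2).
Iteration 3: rows with parent in {11,12} -> Sports (id 14, depth 3).
Iteration 4: rows with parent in {14} -> Horror (id 15, depth 4).
Iteration 5: no rows with parent in {15}; recursion stops.
SUM(depth) = 0 + 1 + 1 + 2 + 2 + 3 + 4 = 13.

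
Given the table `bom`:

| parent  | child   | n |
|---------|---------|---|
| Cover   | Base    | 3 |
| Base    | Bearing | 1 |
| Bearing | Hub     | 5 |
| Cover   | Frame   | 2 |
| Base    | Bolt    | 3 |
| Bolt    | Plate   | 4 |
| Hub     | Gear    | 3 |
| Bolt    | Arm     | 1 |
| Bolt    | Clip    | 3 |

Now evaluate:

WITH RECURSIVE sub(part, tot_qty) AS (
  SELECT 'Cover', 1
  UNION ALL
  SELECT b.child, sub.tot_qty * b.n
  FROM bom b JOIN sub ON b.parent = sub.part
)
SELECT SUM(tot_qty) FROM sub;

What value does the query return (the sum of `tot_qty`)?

150

Base: (Cover, tot_qty=1).
Iteration 1: components of {Cover} -> Base = 1*3 = 3, Frame = 1*2 = 2.
Iteration 2: components of {Base,Frame} -> Bearing = 3*1 = 3, Bolt = 3*3 = 9.
Iteration 3: components of {Bearing,Bolt} -> Arm = 9*1 = 9, Clip = 9*3 = 27, Hub = 3*5 = 15, Plate = 9*4 = 36.
Iteration 4: components of {Arm,Clip,Hub,Plate} -> Gear = 15*3 = 45.
Iteration 5: no further components; recursion stops.
SUM(tot_qty) = 1 + 3 + 2 + 3 + 9 + 15 + 36 + 9 + 27 + 45 = 150.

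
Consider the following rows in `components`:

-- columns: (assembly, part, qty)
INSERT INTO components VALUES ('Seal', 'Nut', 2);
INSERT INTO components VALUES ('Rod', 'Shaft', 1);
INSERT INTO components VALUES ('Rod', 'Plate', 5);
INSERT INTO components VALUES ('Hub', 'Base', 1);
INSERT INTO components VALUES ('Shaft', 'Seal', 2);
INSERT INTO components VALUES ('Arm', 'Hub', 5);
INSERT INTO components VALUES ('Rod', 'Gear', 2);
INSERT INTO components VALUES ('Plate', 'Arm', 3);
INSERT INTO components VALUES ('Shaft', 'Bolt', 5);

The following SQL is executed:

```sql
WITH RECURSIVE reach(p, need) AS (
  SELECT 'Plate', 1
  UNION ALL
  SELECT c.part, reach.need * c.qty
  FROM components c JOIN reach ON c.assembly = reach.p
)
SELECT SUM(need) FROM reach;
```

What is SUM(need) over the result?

Base: (Plate, need=1).
Iteration 1: components of {Plate} -> Arm = 1*3 = 3.
Iteration 2: components of {Arm} -> Hub = 3*5 = 15.
Iteration 3: components of {Hub} -> Base = 15*1 = 15.
Iteration 4: no further components; recursion stops.
SUM(need) = 1 + 3 + 15 + 15 = 34.

34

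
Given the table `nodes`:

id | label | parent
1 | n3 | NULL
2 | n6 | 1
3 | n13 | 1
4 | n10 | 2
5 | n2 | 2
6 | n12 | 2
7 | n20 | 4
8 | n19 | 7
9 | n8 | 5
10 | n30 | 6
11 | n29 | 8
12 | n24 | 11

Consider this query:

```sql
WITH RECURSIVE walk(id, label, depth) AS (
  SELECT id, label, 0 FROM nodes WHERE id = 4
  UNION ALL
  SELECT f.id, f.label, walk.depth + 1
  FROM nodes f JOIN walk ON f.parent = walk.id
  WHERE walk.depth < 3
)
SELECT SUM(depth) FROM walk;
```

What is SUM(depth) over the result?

Base: id=4 (n10) at depth 0.
Iteration 1: rows with parent in {4} -> n20 (id 7, depth 1).
Iteration 2: rows with parent in {7} -> n19 (id 8, depth 2).
Iteration 3: rows with parent in {8} -> n29 (id 11, depth 3).
Iteration 4: depth < 3 fails for all current rows; recursion stops.
SUM(depth) = 0 + 1 + 2 + 3 = 6.

6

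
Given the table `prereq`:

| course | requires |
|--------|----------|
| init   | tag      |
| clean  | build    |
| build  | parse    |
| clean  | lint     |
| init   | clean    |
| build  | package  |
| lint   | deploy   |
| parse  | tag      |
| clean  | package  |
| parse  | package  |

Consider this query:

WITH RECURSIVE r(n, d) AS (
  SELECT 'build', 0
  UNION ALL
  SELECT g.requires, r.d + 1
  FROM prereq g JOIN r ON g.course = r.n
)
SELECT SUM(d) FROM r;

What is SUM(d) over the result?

6

Base: (build, d=0).
Iteration 1: edges from {build} -> (package, d=1), (parse, d=1).
Iteration 2: edges from {package,parse} -> (package, d=2), (tag, d=2).
Iteration 3: no outgoing edges from {package,tag}; recursion stops.
SUM(d) = 0 + 1 + 1 + 2 + 2 = 6.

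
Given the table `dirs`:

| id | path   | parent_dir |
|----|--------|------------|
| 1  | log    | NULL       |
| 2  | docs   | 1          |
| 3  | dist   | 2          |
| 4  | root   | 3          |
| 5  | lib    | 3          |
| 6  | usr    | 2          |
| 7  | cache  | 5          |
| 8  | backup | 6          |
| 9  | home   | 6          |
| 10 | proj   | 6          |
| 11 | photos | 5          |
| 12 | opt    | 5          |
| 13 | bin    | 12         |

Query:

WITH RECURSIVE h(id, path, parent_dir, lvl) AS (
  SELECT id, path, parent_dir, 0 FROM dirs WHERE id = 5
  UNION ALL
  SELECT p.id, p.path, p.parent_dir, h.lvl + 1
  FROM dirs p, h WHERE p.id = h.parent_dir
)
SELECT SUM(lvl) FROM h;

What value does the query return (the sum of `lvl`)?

Base: id=5 (lib), parent_dir=3, lvl 0.
Iteration 1: join on id=3 -> dist (id 3, parent_dir=2, lvl 1).
Iteration 2: join on id=2 -> docs (id 2, parent_dir=1, lvl 2).
Iteration 3: join on id=1 -> log (id 1, parent_dir=NULL, lvl 3).
Iteration 4: parent_dir is NULL; no match; recursion stops.
SUM(lvl) = 0 + 1 + 2 + 3 = 6.

6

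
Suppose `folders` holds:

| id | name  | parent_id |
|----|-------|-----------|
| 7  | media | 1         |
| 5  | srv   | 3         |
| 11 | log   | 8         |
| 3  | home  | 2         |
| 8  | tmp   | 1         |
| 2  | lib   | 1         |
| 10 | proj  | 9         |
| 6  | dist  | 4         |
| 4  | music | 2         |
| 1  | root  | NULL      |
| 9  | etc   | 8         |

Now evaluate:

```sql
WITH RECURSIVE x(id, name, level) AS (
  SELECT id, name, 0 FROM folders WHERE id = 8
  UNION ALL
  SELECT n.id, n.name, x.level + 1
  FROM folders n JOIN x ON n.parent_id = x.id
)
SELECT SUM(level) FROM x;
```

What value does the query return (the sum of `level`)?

Base: id=8 (tmp) at level 0.
Iteration 1: rows with parent_id in {8} -> etc (id 9, level 1), log (id 11, level 1).
Iteration 2: rows with parent_id in {9,11} -> proj (id 10, level 2).
Iteration 3: no rows with parent_id in {10}; recursion stops.
SUM(level) = 0 + 1 + 1 + 2 = 4.

4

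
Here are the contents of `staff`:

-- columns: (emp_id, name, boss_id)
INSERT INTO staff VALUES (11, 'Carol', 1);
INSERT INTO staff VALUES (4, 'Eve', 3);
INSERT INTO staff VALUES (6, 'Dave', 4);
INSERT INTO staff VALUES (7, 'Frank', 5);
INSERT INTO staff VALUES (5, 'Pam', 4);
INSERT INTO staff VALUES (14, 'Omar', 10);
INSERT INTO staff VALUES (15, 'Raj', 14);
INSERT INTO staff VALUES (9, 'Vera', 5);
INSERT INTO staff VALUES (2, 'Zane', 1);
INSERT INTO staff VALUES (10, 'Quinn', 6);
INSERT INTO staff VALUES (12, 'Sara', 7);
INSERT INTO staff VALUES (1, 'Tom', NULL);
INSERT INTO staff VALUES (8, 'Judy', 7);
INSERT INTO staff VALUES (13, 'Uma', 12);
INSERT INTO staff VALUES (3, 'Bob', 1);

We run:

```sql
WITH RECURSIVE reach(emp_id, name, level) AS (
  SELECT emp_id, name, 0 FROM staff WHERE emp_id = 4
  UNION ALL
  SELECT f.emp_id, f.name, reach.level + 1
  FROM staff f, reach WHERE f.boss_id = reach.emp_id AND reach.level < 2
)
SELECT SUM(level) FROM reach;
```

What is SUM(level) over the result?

Base: emp_id=4 (Eve) at level 0.
Iteration 1: rows with boss_id in {4} -> Pam (id 5, level 1), Dave (id 6, level 1).
Iteration 2: rows with boss_id in {5,6} -> Frank (id 7, level 2), Vera (id 9, level 2), Quinn (id 10, level 2).
Iteration 3: level < 2 fails for all current rows; recursion stops.
SUM(level) = 0 + 1 + 1 + 2 + 2 + 2 = 8.

8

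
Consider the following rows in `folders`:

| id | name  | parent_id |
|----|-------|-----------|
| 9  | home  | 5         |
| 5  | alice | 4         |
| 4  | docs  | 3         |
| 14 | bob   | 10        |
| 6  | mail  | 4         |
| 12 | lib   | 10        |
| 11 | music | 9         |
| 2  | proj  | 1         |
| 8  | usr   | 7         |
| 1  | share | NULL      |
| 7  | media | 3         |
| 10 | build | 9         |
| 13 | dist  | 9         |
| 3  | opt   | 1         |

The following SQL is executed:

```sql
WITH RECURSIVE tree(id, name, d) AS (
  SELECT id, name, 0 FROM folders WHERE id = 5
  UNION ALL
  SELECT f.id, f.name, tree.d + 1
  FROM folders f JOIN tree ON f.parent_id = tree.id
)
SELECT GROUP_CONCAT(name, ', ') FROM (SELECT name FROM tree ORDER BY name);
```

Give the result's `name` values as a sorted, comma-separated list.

Base: id=5 (alice) at d 0.
Iteration 1: rows with parent_id in {5} -> home (id 9, d 1).
Iteration 2: rows with parent_id in {9} -> build (id 10, d 2), music (id 11, d 2), dist (id 13, d 2).
Iteration 3: rows with parent_id in {10,11,13} -> lib (id 12, d 3), bob (id 14, d 3).
Iteration 4: no rows with parent_id in {12,14}; recursion stops.

alice, bob, build, dist, home, lib, music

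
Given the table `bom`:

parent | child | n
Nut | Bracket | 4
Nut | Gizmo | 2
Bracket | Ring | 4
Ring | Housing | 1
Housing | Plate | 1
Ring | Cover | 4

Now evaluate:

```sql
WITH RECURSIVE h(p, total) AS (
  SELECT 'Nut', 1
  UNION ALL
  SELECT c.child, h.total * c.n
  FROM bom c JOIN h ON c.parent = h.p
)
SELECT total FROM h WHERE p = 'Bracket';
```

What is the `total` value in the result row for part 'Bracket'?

4

Base: (Nut, total=1).
Iteration 1: components of {Nut} -> Bracket = 1*4 = 4, Gizmo = 1*2 = 2.
Iteration 2: components of {Bracket,Gizmo} -> Ring = 4*4 = 16.
Iteration 3: components of {Ring} -> Cover = 16*4 = 64, Housing = 16*1 = 16.
Iteration 4: components of {Cover,Housing} -> Plate = 16*1 = 16.
Iteration 5: no further components; recursion stops.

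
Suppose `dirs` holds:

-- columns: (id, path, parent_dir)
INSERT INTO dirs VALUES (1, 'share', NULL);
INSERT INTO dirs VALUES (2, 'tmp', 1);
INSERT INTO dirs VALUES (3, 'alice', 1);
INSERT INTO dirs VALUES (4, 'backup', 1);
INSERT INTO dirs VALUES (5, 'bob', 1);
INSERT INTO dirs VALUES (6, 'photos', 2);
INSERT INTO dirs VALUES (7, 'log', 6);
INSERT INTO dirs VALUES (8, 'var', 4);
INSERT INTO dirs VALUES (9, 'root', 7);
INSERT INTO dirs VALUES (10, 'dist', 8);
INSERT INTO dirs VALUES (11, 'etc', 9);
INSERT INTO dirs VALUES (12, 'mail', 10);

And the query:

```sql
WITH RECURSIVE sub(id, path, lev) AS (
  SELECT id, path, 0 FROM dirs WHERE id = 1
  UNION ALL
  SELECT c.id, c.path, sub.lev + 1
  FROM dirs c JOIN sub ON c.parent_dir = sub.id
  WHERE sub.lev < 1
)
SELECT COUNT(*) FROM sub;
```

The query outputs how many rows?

Base: id=1 (share) at lev 0.
Iteration 1: rows with parent_dir in {1} -> tmp (id 2, lev 1), alice (id 3, lev 1), backup (id 4, lev 1), bob (id 5, lev 1).
Iteration 2: lev < 1 fails for all current rows; recursion stops.
Total rows emitted: 5.

5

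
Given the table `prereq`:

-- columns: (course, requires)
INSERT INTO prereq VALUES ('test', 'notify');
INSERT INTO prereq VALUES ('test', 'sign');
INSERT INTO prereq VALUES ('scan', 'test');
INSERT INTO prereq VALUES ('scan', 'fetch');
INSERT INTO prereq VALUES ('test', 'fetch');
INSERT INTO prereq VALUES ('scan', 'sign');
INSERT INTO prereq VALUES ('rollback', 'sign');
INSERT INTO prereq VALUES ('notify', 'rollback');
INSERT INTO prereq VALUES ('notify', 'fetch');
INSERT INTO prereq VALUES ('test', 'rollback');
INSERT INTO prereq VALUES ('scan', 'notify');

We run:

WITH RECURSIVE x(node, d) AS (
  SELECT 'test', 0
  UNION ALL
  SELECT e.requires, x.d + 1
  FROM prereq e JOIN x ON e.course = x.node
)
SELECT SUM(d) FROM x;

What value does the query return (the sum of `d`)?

Base: (test, d=0).
Iteration 1: edges from {test} -> (fetch, d=1), (notify, d=1), (rollback, d=1), (sign, d=1).
Iteration 2: edges from {fetch,notify,rollback,sign} -> (fetch, d=2), (rollback, d=2), (sign, d=2).
Iteration 3: edges from {fetch,rollback,sign} -> (sign, d=3).
Iteration 4: no outgoing edges from {sign}; recursion stops.
SUM(d) = 0 + 1 + 1 + 1 + 1 + 2 + 2 + 2 + 3 = 13.

13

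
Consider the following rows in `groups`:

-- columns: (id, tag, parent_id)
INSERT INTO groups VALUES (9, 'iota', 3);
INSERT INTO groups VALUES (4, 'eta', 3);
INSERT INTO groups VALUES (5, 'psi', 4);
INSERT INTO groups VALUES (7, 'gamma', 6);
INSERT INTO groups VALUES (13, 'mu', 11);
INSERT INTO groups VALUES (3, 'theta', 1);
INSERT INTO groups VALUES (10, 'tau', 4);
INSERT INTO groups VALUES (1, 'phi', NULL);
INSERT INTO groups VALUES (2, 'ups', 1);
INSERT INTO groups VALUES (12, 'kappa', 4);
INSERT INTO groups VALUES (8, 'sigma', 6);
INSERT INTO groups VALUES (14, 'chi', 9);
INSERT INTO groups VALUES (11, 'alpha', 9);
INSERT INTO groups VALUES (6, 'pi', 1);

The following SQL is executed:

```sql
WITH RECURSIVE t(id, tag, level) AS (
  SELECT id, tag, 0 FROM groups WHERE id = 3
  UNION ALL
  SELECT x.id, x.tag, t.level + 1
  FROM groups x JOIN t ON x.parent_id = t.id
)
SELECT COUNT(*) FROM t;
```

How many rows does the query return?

Base: id=3 (theta) at level 0.
Iteration 1: rows with parent_id in {3} -> eta (id 4, level 1), iota (id 9, level 1).
Iteration 2: rows with parent_id in {4,9} -> psi (id 5, level 2), tau (id 10, level 2), alpha (id 11, level 2), kappa (id 12, level 2), chi (id 14, level 2).
Iteration 3: rows with parent_id in {5,10,11,12,14} -> mu (id 13, level 3).
Iteration 4: no rows with parent_id in {13}; recursion stops.
Total rows emitted: 9.

9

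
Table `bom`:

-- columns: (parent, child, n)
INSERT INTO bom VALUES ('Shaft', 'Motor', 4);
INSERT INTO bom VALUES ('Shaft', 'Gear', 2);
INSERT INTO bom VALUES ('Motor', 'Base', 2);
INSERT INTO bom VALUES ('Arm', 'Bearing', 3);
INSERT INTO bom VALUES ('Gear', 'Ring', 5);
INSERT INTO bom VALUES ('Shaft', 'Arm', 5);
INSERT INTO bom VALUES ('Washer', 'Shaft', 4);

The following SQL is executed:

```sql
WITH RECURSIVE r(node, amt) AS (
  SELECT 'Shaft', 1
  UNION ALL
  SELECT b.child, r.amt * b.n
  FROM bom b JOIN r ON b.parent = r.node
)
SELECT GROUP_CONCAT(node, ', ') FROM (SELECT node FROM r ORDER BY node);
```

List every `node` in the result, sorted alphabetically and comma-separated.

Base: (Shaft, amt=1).
Iteration 1: components of {Shaft} -> Arm = 1*5 = 5, Gear = 1*2 = 2, Motor = 1*4 = 4.
Iteration 2: components of {Arm,Gear,Motor} -> Base = 4*2 = 8, Bearing = 5*3 = 15, Ring = 2*5 = 10.
Iteration 3: no further components; recursion stops.

Arm, Base, Bearing, Gear, Motor, Ring, Shaft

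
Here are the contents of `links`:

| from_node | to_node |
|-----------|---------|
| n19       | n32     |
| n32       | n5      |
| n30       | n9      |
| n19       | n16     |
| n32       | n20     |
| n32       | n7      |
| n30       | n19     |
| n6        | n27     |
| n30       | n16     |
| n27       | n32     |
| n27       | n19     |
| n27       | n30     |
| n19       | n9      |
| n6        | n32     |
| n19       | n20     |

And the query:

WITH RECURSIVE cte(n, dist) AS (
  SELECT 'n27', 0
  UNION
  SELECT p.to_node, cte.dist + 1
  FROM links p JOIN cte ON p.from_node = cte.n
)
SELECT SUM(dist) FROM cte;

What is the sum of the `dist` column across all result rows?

47

Base: (n27, dist=0).
Iteration 1: edges from {n27} -> (n19, dist=1), (n30, dist=1), (n32, dist=1).
Iteration 2: edges from {n19,n30,n32} -> (n16, dist=2), (n19, dist=2), (n20, dist=2), (n32, dist=2), (n5, dist=2), (n7, dist=2), (n9, dist=2). [UNION drops 3 duplicate row(s)]
Iteration 3: edges from {n16,n19,n20,n32,n5,n7,n9} -> (n16, dist=3), (n20, dist=3), (n32, dist=3), (n5, dist=3), (n7, dist=3), (n9, dist=3). [UNION drops 1 duplicate row(s)]
Iteration 4: edges from {n16,n20,n32,n5,n7,n9} -> (n20, dist=4), (n5, dist=4), (n7, dist=4).
Iteration 5: no outgoing edges from {n20,n5,n7}; recursion stops.
SUM(dist) = 0 + 1 + 1 + 1 + 2 + 2 + 2 + 2 + 2 + 2 + 2 + 3 + 3 + 3 + ... (20 terms) = 47.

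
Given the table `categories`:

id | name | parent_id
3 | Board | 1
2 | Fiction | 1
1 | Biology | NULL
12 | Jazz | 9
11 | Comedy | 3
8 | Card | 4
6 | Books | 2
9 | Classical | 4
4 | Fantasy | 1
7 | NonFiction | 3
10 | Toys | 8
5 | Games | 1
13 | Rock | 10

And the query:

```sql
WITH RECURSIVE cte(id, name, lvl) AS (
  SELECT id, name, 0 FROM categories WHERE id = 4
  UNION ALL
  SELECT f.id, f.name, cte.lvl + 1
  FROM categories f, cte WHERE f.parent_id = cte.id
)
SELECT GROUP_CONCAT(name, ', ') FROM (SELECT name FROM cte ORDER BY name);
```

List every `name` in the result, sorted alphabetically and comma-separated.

Base: id=4 (Fantasy) at lvl 0.
Iteration 1: rows with parent_id in {4} -> Card (id 8, lvl 1), Classical (id 9, lvl 1).
Iteration 2: rows with parent_id in {8,9} -> Toys (id 10, lvl 2), Jazz (id 12, lvl 2).
Iteration 3: rows with parent_id in {10,12} -> Rock (id 13, lvl 3).
Iteration 4: no rows with parent_id in {13}; recursion stops.

Card, Classical, Fantasy, Jazz, Rock, Toys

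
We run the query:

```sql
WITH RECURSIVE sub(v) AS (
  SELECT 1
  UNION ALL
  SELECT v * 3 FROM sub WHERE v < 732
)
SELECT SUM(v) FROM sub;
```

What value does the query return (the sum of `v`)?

3280

Base: v=1.
Iteration 1: 1 < 732 holds -> v = 1 * 3 = 3.
Iteration 2: 3 < 732 holds -> v = 3 * 3 = 9.
Iteration 3: 9 < 732 holds -> v = 9 * 3 = 27.
Iteration 4: 27 < 732 holds -> v = 27 * 3 = 81.
Iteration 5: 81 < 732 holds -> v = 81 * 3 = 243.
Iteration 6: 243 < 732 holds -> v = 243 * 3 = 729.
Iteration 7: 729 < 732 holds -> v = 729 * 3 = 2187.
Iteration 8: 2187 < 732 fails; recursion stops.
SUM(v) = 1 + 3 + 9 + 27 + 81 + 243 + 729 + 2187 = 3280.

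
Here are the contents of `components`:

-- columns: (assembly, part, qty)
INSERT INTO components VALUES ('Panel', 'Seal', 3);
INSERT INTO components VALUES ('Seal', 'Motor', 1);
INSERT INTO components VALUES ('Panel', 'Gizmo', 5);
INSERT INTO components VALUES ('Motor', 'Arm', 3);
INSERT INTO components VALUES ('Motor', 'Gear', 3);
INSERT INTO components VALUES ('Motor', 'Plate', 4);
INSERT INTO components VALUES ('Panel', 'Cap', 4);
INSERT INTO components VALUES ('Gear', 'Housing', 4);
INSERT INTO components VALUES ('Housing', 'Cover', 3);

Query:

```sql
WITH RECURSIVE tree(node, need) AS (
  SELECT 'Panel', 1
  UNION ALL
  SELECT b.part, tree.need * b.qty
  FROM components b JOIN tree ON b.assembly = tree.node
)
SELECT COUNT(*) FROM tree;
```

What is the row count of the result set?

Base: (Panel, need=1).
Iteration 1: components of {Panel} -> Cap = 1*4 = 4, Gizmo = 1*5 = 5, Seal = 1*3 = 3.
Iteration 2: components of {Cap,Gizmo,Seal} -> Motor = 3*1 = 3.
Iteration 3: components of {Motor} -> Arm = 3*3 = 9, Gear = 3*3 = 9, Plate = 3*4 = 12.
Iteration 4: components of {Arm,Gear,Plate} -> Housing = 9*4 = 36.
Iteration 5: components of {Housing} -> Cover = 36*3 = 108.
Iteration 6: no further components; recursion stops.
Total rows emitted: 10.

10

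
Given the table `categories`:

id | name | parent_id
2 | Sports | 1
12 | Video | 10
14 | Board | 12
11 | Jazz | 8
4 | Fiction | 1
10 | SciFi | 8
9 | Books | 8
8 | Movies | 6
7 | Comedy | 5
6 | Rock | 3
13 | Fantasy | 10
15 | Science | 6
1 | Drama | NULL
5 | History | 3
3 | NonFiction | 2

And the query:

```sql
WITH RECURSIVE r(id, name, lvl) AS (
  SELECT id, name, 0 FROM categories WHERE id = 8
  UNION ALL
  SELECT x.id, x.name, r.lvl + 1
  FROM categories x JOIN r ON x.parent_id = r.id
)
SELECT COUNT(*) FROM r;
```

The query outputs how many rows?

7

Base: id=8 (Movies) at lvl 0.
Iteration 1: rows with parent_id in {8} -> Books (id 9, lvl 1), SciFi (id 10, lvl 1), Jazz (id 11, lvl 1).
Iteration 2: rows with parent_id in {9,10,11} -> Video (id 12, lvl 2), Fantasy (id 13, lvl 2).
Iteration 3: rows with parent_id in {12,13} -> Board (id 14, lvl 3).
Iteration 4: no rows with parent_id in {14}; recursion stops.
Total rows emitted: 7.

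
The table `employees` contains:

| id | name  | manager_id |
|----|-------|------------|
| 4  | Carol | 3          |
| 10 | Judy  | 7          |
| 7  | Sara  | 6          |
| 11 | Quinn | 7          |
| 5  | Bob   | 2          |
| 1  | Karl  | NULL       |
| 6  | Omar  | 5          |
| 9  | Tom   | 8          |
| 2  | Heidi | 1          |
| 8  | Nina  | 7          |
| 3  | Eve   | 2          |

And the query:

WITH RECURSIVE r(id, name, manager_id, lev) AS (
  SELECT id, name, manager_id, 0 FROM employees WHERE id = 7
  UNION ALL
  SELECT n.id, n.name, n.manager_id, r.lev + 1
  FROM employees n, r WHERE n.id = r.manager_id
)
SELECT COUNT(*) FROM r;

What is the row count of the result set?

Base: id=7 (Sara), manager_id=6, lev 0.
Iteration 1: join on id=6 -> Omar (id 6, manager_id=5, lev 1).
Iteration 2: join on id=5 -> Bob (id 5, manager_id=2, lev 2).
Iteration 3: join on id=2 -> Heidi (id 2, manager_id=1, lev 3).
Iteration 4: join on id=1 -> Karl (id 1, manager_id=NULL, lev 4).
Iteration 5: manager_id is NULL; no match; recursion stops.
Total rows emitted: 5.

5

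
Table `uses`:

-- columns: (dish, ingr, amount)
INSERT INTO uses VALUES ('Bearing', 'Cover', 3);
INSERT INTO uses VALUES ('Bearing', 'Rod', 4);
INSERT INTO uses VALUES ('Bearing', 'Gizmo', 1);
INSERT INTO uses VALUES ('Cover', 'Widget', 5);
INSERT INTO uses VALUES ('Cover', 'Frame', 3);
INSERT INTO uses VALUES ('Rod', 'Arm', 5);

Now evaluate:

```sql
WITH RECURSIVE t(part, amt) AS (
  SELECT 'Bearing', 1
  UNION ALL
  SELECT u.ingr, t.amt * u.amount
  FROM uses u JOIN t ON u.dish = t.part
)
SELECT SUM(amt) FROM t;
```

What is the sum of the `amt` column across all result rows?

Base: (Bearing, amt=1).
Iteration 1: components of {Bearing} -> Cover = 1*3 = 3, Gizmo = 1*1 = 1, Rod = 1*4 = 4.
Iteration 2: components of {Cover,Gizmo,Rod} -> Arm = 4*5 = 20, Frame = 3*3 = 9, Widget = 3*5 = 15.
Iteration 3: no further components; recursion stops.
SUM(amt) = 1 + 3 + 4 + 1 + 15 + 9 + 20 = 53.

53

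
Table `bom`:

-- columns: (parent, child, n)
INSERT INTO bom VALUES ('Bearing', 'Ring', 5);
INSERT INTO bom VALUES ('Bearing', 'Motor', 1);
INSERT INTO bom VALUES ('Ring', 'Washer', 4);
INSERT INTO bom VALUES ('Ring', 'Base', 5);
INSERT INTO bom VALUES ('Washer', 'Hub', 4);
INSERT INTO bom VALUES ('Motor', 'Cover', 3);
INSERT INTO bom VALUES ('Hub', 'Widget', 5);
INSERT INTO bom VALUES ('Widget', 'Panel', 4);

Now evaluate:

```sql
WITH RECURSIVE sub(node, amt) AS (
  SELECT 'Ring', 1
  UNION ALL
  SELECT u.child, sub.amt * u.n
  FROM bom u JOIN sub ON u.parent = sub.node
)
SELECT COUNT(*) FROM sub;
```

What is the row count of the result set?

Base: (Ring, amt=1).
Iteration 1: components of {Ring} -> Base = 1*5 = 5, Washer = 1*4 = 4.
Iteration 2: components of {Base,Washer} -> Hub = 4*4 = 16.
Iteration 3: components of {Hub} -> Widget = 16*5 = 80.
Iteration 4: components of {Widget} -> Panel = 80*4 = 320.
Iteration 5: no further components; recursion stops.
Total rows emitted: 6.

6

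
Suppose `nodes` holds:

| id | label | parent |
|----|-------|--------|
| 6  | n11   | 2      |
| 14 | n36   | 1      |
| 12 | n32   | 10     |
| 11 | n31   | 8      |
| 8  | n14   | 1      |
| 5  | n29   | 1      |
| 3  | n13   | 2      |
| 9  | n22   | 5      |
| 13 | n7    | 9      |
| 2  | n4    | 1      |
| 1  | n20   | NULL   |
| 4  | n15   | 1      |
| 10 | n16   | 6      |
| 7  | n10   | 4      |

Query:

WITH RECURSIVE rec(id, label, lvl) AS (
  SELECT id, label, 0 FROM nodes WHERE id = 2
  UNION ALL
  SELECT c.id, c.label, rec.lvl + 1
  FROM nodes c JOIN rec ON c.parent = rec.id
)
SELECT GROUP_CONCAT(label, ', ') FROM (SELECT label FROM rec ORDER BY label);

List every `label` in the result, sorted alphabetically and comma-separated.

n11, n13, n16, n32, n4

Base: id=2 (n4) at lvl 0.
Iteration 1: rows with parent in {2} -> n13 (id 3, lvl 1), n11 (id 6, lvl 1).
Iteration 2: rows with parent in {3,6} -> n16 (id 10, lvl 2).
Iteration 3: rows with parent in {10} -> n32 (id 12, lvl 3).
Iteration 4: no rows with parent in {12}; recursion stops.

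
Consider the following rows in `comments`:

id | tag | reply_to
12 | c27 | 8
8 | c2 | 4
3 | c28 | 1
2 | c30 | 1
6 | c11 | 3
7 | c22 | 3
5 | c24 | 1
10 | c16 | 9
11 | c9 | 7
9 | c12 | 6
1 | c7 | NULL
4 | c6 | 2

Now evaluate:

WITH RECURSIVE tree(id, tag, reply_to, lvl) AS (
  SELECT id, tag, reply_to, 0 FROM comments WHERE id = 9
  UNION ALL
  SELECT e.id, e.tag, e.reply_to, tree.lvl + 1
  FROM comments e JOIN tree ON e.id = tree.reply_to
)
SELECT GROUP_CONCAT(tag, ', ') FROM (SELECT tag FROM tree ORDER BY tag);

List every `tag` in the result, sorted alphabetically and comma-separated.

Base: id=9 (c12), reply_to=6, lvl 0.
Iteration 1: join on id=6 -> c11 (id 6, reply_to=3, lvl 1).
Iteration 2: join on id=3 -> c28 (id 3, reply_to=1, lvl 2).
Iteration 3: join on id=1 -> c7 (id 1, reply_to=NULL, lvl 3).
Iteration 4: reply_to is NULL; no match; recursion stops.

c11, c12, c28, c7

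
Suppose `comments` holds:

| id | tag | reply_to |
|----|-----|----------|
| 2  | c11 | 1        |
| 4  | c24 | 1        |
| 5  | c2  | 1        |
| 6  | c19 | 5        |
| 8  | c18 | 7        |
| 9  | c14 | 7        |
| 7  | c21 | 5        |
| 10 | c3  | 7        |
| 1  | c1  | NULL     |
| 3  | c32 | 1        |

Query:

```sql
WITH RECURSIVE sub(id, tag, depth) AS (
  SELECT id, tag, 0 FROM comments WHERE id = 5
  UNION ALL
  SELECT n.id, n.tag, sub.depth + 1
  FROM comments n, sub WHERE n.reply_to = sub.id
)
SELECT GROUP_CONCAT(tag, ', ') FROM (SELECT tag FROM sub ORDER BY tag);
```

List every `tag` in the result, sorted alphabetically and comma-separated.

c14, c18, c19, c2, c21, c3

Base: id=5 (c2) at depth 0.
Iteration 1: rows with reply_to in {5} -> c19 (id 6, depth 1), c21 (id 7, depth 1).
Iteration 2: rows with reply_to in {6,7} -> c18 (id 8, depth 2), c14 (id 9, depth 2), c3 (id 10, depth 2).
Iteration 3: no rows with reply_to in {8,9,10}; recursion stops.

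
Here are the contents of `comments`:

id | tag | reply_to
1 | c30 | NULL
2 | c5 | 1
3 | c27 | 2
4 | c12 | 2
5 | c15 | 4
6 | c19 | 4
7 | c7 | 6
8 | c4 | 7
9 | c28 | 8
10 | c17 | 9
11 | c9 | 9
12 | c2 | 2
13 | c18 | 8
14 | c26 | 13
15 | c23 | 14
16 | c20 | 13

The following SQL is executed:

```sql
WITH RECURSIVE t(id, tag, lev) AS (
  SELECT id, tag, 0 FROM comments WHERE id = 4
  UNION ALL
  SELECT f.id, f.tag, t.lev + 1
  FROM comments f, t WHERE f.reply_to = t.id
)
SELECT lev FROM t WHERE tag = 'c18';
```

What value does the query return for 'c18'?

Base: id=4 (c12) at lev 0.
Iteration 1: rows with reply_to in {4} -> c15 (id 5, lev 1), c19 (id 6, lev 1).
Iteration 2: rows with reply_to in {5,6} -> c7 (id 7, lev 2).
Iteration 3: rows with reply_to in {7} -> c4 (id 8, lev 3).
Iteration 4: rows with reply_to in {8} -> c28 (id 9, lev 4), c18 (id 13, lev 4).
Iteration 5: rows with reply_to in {9,13} -> c17 (id 10, lev 5), c9 (id 11, lev 5), c26 (id 14, lev 5), c20 (id 16, lev 5).
Iteration 6: rows with reply_to in {10,11,14,16} -> c23 (id 15, lev 6).
Iteration 7: no rows with reply_to in {15}; recursion stops.

4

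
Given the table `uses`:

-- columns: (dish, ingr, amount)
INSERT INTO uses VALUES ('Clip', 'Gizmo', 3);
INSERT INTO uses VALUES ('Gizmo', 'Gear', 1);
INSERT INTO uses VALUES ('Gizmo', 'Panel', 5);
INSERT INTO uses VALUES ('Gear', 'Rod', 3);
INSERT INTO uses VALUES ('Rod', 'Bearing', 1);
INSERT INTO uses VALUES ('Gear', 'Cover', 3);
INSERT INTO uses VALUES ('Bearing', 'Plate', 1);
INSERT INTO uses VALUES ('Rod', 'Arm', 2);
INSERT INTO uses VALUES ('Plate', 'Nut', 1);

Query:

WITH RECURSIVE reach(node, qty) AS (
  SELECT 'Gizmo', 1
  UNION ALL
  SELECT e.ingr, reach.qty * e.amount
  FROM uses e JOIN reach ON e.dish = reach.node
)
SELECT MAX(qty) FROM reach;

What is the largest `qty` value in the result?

Base: (Gizmo, qty=1).
Iteration 1: components of {Gizmo} -> Gear = 1*1 = 1, Panel = 1*5 = 5.
Iteration 2: components of {Gear,Panel} -> Cover = 1*3 = 3, Rod = 1*3 = 3.
Iteration 3: components of {Cover,Rod} -> Arm = 3*2 = 6, Bearing = 3*1 = 3.
Iteration 4: components of {Arm,Bearing} -> Plate = 3*1 = 3.
Iteration 5: components of {Plate} -> Nut = 3*1 = 3.
Iteration 6: no further components; recursion stops.
qty values: 1, 1, 5, 3, 3, 3, 6, 3, 3; the maximum is 6.

6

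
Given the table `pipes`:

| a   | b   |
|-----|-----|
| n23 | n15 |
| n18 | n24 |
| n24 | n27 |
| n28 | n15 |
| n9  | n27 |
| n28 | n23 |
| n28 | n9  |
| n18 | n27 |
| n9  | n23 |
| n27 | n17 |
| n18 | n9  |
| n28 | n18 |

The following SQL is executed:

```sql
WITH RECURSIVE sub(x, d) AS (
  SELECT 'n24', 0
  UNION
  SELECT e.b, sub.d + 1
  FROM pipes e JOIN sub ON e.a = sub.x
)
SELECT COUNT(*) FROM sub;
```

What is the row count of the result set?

Base: (n24, d=0).
Iteration 1: edges from {n24} -> (n27, d=1).
Iteration 2: edges from {n27} -> (n17, d=2).
Iteration 3: no outgoing edges from {n17}; recursion stops.
Total rows emitted: 3.

3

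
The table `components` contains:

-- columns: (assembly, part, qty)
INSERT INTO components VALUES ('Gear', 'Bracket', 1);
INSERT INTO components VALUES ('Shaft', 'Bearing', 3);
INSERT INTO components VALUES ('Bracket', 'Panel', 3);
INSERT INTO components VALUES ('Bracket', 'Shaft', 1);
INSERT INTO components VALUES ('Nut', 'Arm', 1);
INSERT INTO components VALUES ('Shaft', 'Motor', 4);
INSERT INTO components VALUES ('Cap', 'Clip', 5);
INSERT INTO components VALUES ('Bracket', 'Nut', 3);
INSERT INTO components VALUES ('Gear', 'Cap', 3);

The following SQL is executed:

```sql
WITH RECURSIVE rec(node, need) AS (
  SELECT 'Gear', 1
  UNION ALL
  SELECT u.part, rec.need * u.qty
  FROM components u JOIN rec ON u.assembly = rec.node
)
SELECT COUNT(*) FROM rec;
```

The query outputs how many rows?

10

Base: (Gear, need=1).
Iteration 1: components of {Gear} -> Bracket = 1*1 = 1, Cap = 1*3 = 3.
Iteration 2: components of {Bracket,Cap} -> Clip = 3*5 = 15, Nut = 1*3 = 3, Panel = 1*3 = 3, Shaft = 1*1 = 1.
Iteration 3: components of {Clip,Nut,Panel,Shaft} -> Arm = 3*1 = 3, Bearing = 1*3 = 3, Motor = 1*4 = 4.
Iteration 4: no further components; recursion stops.
Total rows emitted: 10.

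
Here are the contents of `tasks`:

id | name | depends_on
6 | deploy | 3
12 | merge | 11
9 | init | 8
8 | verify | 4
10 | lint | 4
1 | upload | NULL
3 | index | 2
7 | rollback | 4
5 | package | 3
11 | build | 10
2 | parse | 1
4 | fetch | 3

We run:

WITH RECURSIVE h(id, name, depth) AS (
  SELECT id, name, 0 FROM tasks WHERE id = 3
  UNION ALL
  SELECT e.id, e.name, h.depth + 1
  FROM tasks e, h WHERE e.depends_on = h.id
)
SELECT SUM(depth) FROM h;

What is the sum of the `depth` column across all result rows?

19

Base: id=3 (index) at depth 0.
Iteration 1: rows with depends_on in {3} -> fetch (id 4, depth 1), package (id 5, depth 1), deploy (id 6, depth 1).
Iteration 2: rows with depends_on in {4,5,6} -> rollback (id 7, depth 2), verify (id 8, depth 2), lint (id 10, depth 2).
Iteration 3: rows with depends_on in {7,8,10} -> init (id 9, depth 3), build (id 11, depth 3).
Iteration 4: rows with depends_on in {9,11} -> merge (id 12, depth 4).
Iteration 5: no rows with depends_on in {12}; recursion stops.
SUM(depth) = 0 + 1 + 1 + 1 + 2 + 2 + 2 + 3 + 3 + 4 = 19.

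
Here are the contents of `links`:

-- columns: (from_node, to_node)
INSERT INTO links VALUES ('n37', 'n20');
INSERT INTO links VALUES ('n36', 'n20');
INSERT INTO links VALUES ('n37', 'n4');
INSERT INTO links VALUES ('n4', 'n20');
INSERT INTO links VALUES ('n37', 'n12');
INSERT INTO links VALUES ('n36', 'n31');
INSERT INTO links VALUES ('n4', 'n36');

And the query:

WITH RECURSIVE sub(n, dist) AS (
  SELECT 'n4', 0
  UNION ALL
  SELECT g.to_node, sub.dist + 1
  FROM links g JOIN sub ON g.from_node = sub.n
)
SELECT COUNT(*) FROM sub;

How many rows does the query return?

5

Base: (n4, dist=0).
Iteration 1: edges from {n4} -> (n20, dist=1), (n36, dist=1).
Iteration 2: edges from {n20,n36} -> (n20, dist=2), (n31, dist=2).
Iteration 3: no outgoing edges from {n20,n31}; recursion stops.
Total rows emitted: 5.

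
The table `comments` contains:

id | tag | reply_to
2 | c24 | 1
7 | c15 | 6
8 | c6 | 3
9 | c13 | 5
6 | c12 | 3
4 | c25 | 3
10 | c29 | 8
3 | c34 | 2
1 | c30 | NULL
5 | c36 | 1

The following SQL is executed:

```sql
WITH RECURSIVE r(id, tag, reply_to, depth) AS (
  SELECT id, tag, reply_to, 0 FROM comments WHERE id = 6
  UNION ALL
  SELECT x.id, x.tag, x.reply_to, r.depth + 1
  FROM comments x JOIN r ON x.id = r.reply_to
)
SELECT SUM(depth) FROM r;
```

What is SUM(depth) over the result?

Base: id=6 (c12), reply_to=3, depth 0.
Iteration 1: join on id=3 -> c34 (id 3, reply_to=2, depth 1).
Iteration 2: join on id=2 -> c24 (id 2, reply_to=1, depth 2).
Iteration 3: join on id=1 -> c30 (id 1, reply_to=NULL, depth 3).
Iteration 4: reply_to is NULL; no match; recursion stops.
SUM(depth) = 0 + 1 + 2 + 3 = 6.

6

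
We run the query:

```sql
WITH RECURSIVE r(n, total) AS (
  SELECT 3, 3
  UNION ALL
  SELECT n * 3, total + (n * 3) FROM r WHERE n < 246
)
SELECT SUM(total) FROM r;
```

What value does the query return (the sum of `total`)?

Base: n=3, total=3.
Iteration 1: 3 < 246 holds -> n = 3 * 3 = 9, total = 3 + 9 = 12.
Iteration 2: 9 < 246 holds -> n = 9 * 3 = 27, total = 12 + 27 = 39.
Iteration 3: 27 < 246 holds -> n = 27 * 3 = 81, total = 39 + 81 = 120.
Iteration 4: 81 < 246 holds -> n = 81 * 3 = 243, total = 120 + 243 = 363.
Iteration 5: 243 < 246 holds -> n = 243 * 3 = 729, total = 363 + 729 = 1092.
Iteration 6: 729 < 246 fails; recursion stops.
SUM(total) = 3 + 12 + 39 + 120 + 363 + 1092 = 1629.

1629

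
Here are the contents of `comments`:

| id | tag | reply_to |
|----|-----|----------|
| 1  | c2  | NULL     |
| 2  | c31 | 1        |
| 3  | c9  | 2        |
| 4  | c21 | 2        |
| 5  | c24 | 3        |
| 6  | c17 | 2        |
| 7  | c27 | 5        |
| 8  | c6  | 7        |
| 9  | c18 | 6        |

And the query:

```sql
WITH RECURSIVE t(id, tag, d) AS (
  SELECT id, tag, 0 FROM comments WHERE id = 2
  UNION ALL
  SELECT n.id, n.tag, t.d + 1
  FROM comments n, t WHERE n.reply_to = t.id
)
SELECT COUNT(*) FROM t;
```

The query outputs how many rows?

Base: id=2 (c31) at d 0.
Iteration 1: rows with reply_to in {2} -> c9 (id 3, d 1), c21 (id 4, d 1), c17 (id 6, d 1).
Iteration 2: rows with reply_to in {3,4,6} -> c24 (id 5, d 2), c18 (id 9, d 2).
Iteration 3: rows with reply_to in {5,9} -> c27 (id 7, d 3).
Iteration 4: rows with reply_to in {7} -> c6 (id 8, d 4).
Iteration 5: no rows with reply_to in {8}; recursion stops.
Total rows emitted: 8.

8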